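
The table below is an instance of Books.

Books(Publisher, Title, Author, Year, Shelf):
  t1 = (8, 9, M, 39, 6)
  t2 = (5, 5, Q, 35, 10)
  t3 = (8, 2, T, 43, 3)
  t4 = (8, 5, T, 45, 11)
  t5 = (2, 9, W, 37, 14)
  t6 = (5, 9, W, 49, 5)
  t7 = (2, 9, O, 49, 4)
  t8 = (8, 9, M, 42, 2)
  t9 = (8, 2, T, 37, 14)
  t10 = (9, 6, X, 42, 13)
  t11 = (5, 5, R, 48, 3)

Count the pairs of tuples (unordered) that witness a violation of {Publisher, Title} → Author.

2

(Publisher=8, Title=9): all 2 rows agree on Author — 0 pairs.
(Publisher=5, Title=5): violating pairs (2,11) — 1 pair.
(Publisher=8, Title=2): all 2 rows agree on Author — 0 pairs.
(Publisher=2, Title=9): violating pairs (5,7) — 1 pair.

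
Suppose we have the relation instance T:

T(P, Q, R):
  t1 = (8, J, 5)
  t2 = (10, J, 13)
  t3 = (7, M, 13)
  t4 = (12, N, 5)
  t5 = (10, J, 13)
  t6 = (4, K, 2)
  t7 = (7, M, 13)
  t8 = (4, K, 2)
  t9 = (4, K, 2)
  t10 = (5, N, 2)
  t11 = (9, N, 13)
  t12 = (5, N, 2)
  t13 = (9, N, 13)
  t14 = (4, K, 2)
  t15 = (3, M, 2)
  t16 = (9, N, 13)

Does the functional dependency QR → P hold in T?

Yes

(Q=J, R=5): row 1 → P = 8 ✓
(Q=J, R=13): rows 2, 5 → P = 10, 10 ✓
(Q=M, R=13): rows 3, 7 → P = 7, 7 ✓
(Q=N, R=5): row 4 → P = 12 ✓
(Q=K, R=2): rows 6, 8, 9, 14 → P = 4, 4, 4, 4 ✓
(Q=N, R=2): rows 10, 12 → P = 5, 5 ✓
(Q=N, R=13): rows 11, 13, 16 → P = 9, 9, 9 ✓
(Q=M, R=2): row 15 → P = 3 ✓
Every QR value is associated with a single P value, so QR → P holds.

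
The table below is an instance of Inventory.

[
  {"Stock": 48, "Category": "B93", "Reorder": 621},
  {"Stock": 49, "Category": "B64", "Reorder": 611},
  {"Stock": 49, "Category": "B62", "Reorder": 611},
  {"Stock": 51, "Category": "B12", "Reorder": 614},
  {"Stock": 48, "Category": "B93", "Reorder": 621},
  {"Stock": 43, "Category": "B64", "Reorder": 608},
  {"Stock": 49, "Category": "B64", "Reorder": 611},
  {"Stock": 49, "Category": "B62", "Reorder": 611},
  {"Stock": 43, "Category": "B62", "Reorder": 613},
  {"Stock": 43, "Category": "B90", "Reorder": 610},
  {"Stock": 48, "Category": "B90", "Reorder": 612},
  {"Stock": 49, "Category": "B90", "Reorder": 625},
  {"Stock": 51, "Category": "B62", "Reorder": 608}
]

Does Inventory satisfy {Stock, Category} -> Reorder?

Yes

(Stock=48, Category=B93): 2 rows → Reorder = 621, 621 ✓
(Stock=49, Category=B64): 2 rows → Reorder = 611, 611 ✓
(Stock=49, Category=B62): 2 rows → Reorder = 611, 611 ✓
(Stock=51, Category=B12): 1 row → Reorder = 614 ✓
(Stock=43, Category=B64): 1 row → Reorder = 608 ✓
(Stock=43, Category=B62): 1 row → Reorder = 613 ✓
(Stock=43, Category=B90): 1 row → Reorder = 610 ✓
(Stock=48, Category=B90): 1 row → Reorder = 612 ✓
(Stock=49, Category=B90): 1 row → Reorder = 625 ✓
(Stock=51, Category=B62): 1 row → Reorder = 608 ✓
Every {Stock, Category} value is associated with a single Reorder value, so {Stock, Category} -> Reorder holds.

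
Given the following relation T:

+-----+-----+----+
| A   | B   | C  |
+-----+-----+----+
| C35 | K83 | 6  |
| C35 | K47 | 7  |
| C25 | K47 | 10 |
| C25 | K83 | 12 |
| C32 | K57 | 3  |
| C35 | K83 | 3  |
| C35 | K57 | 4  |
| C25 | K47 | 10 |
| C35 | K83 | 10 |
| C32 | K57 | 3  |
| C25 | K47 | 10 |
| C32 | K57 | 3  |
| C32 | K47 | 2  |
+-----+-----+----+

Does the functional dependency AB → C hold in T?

(A=C35, B=K83): 3 rows → C takes values {6, 3, 10} — violation
(A=C35, B=K47): 1 row → C = 7 ✓
(A=C25, B=K47): 3 rows → C = 10, 10, 10 ✓
(A=C25, B=K83): 1 row → C = 12 ✓
(A=C32, B=K57): 3 rows → C = 3, 3, 3 ✓
(A=C35, B=K57): 1 row → C = 4 ✓
(A=C32, B=K47): 1 row → C = 2 ✓
Two rows agree on AB but differ on C, so AB → C does not hold.

No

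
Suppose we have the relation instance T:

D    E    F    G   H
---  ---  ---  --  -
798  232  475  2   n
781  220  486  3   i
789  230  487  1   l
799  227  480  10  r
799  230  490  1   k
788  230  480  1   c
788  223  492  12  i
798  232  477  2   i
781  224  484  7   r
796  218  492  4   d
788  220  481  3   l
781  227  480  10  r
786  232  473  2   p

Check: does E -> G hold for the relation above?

Yes

E=232: 3 rows → G = 2, 2, 2 ✓
E=220: 2 rows → G = 3, 3 ✓
E=230: 3 rows → G = 1, 1, 1 ✓
E=227: 2 rows → G = 10, 10 ✓
E=223: 1 row → G = 12 ✓
E=224: 1 row → G = 7 ✓
E=218: 1 row → G = 4 ✓
Every E value is associated with a single G value, so E -> G holds.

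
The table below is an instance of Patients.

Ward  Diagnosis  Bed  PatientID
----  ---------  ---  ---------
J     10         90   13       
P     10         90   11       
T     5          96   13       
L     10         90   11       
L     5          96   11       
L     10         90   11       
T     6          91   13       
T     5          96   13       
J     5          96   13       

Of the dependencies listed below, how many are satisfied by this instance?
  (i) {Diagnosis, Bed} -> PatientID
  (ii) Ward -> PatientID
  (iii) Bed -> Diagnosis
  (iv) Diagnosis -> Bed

(i) {Diagnosis, Bed} -> PatientID: (Diagnosis=10, Bed=90): 4 rows → PatientID takes values {13, 11} — violation; (Diagnosis=5, Bed=96): 4 rows → PatientID takes values {13, 11} — violation — fails.
(ii) Ward -> PatientID: every LHS value maps to a single RHS value — holds.
(iii) Bed -> Diagnosis: every LHS value maps to a single RHS value — holds.
(iv) Diagnosis -> Bed: every LHS value maps to a single RHS value — holds.
3 of the 4 dependencies hold.

3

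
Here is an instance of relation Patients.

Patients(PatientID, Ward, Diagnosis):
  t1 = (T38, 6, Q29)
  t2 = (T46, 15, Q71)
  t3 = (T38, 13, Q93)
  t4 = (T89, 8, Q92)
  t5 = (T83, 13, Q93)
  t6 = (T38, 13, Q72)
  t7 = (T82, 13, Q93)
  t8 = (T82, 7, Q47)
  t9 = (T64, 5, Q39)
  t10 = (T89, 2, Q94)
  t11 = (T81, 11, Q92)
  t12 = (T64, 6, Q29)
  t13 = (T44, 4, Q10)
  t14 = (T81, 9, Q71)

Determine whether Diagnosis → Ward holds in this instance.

No

Diagnosis=Q29: rows 1, 12 → Ward = 6, 6 ✓
Diagnosis=Q71: rows 2, 14 → Ward takes values {15, 9} — violation
Diagnosis=Q93: rows 3, 5, 7 → Ward = 13, 13, 13 ✓
Diagnosis=Q92: rows 4, 11 → Ward takes values {8, 11} — violation
Diagnosis=Q72: row 6 → Ward = 13 ✓
Diagnosis=Q47: row 8 → Ward = 7 ✓
Diagnosis=Q39: row 9 → Ward = 5 ✓
Diagnosis=Q94: row 10 → Ward = 2 ✓
Diagnosis=Q10: row 13 → Ward = 4 ✓
Two rows agree on Diagnosis but differ on Ward, so Diagnosis → Ward does not hold.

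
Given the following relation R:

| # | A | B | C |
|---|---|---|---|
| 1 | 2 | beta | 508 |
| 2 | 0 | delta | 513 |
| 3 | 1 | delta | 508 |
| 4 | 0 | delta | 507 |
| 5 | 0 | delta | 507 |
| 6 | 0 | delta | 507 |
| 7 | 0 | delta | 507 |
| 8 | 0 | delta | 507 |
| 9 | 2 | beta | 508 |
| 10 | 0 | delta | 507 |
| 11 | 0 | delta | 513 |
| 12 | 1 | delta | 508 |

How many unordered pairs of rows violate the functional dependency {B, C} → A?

(B=beta, C=508): all 2 rows agree on A — 0 pairs.
(B=delta, C=513): all 2 rows agree on A — 0 pairs.
(B=delta, C=508): all 2 rows agree on A — 0 pairs.
(B=delta, C=507): all 6 rows agree on A — 0 pairs.

0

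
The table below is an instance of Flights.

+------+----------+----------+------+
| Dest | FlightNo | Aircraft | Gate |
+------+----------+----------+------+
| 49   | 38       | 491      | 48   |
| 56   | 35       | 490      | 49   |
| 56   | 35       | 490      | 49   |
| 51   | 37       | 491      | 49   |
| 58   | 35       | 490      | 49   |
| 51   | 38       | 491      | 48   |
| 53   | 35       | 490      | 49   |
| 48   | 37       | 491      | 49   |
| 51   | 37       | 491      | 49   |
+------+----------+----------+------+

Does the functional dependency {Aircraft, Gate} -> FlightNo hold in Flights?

(Aircraft=491, Gate=48): 2 rows → FlightNo = 38, 38 ✓
(Aircraft=490, Gate=49): 4 rows → FlightNo = 35, 35, 35, 35 ✓
(Aircraft=491, Gate=49): 3 rows → FlightNo = 37, 37, 37 ✓
Every {Aircraft, Gate} value is associated with a single FlightNo value, so {Aircraft, Gate} -> FlightNo holds.

Yes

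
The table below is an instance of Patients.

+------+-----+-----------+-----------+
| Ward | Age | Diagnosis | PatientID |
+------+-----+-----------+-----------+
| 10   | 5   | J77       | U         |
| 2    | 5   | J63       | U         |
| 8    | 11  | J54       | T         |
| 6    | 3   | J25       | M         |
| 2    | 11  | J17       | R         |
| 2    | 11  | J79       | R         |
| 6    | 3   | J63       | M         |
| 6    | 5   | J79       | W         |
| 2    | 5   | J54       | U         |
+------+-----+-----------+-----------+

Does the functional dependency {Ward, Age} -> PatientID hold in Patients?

(Ward=10, Age=5): 1 row → PatientID = U ✓
(Ward=2, Age=5): 2 rows → PatientID = U, U ✓
(Ward=8, Age=11): 1 row → PatientID = T ✓
(Ward=6, Age=3): 2 rows → PatientID = M, M ✓
(Ward=2, Age=11): 2 rows → PatientID = R, R ✓
(Ward=6, Age=5): 1 row → PatientID = W ✓
Every {Ward, Age} value is associated with a single PatientID value, so {Ward, Age} -> PatientID holds.

Yes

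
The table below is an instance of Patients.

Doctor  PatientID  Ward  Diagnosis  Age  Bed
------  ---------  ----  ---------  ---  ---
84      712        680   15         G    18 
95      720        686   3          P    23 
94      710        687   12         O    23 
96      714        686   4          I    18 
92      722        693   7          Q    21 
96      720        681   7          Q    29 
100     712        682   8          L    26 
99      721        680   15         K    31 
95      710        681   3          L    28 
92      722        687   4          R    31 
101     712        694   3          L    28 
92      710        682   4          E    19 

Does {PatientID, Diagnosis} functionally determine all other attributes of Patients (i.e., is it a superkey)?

Yes

All 12 rows have distinct {PatientID, Diagnosis} values, so {PatientID, Diagnosis} → (all attributes) holds and {PatientID, Diagnosis} is a superkey.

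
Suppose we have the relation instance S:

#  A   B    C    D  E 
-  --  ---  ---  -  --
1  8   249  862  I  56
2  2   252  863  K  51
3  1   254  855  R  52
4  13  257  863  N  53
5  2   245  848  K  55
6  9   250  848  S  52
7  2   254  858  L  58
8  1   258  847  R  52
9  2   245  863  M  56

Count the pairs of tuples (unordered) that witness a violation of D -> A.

D=K: all 2 rows agree on A — 0 pairs.
D=R: all 2 rows agree on A — 0 pairs.

0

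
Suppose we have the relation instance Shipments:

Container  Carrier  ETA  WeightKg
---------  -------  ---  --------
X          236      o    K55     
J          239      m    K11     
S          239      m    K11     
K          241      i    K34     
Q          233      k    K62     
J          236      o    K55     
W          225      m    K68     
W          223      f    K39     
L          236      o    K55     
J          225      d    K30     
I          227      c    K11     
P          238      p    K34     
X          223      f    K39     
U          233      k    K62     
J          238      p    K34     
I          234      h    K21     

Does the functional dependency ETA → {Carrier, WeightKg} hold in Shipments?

No

ETA=o: 3 rows → {Carrier,WeightKg} = (236, K55), (236, K55), (236, K55) ✓
ETA=m: 3 rows → {Carrier,WeightKg} takes values {(239, K11), (225, K68)} — violation
ETA=i: 1 row → {Carrier,WeightKg} = (241, K34) ✓
ETA=k: 2 rows → {Carrier,WeightKg} = (233, K62), (233, K62) ✓
ETA=f: 2 rows → {Carrier,WeightKg} = (223, K39), (223, K39) ✓
ETA=d: 1 row → {Carrier,WeightKg} = (225, K30) ✓
ETA=c: 1 row → {Carrier,WeightKg} = (227, K11) ✓
ETA=p: 2 rows → {Carrier,WeightKg} = (238, K34), (238, K34) ✓
ETA=h: 1 row → {Carrier,WeightKg} = (234, K21) ✓
Two rows agree on ETA but differ on {Carrier, WeightKg}, so ETA → {Carrier, WeightKg} does not hold.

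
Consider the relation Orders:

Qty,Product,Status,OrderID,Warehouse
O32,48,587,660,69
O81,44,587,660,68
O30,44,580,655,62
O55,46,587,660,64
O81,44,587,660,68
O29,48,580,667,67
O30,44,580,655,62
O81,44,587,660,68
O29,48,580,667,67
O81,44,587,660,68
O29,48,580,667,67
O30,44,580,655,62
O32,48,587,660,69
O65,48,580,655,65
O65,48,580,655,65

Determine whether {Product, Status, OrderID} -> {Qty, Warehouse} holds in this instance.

(Product=48, Status=587, OrderID=660): 2 rows → {Qty,Warehouse} = (O32, 69), (O32, 69) ✓
(Product=44, Status=587, OrderID=660): 4 rows → {Qty,Warehouse} = (O81, 68), (O81, 68), (O81, 68), (O81, 68) ✓
(Product=44, Status=580, OrderID=655): 3 rows → {Qty,Warehouse} = (O30, 62), (O30, 62), (O30, 62) ✓
(Product=46, Status=587, OrderID=660): 1 row → {Qty,Warehouse} = (O55, 64) ✓
(Product=48, Status=580, OrderID=667): 3 rows → {Qty,Warehouse} = (O29, 67), (O29, 67), (O29, 67) ✓
(Product=48, Status=580, OrderID=655): 2 rows → {Qty,Warehouse} = (O65, 65), (O65, 65) ✓
Every {Product, Status, OrderID} value is associated with a single {Qty, Warehouse} value, so {Product, Status, OrderID} -> {Qty, Warehouse} holds.

Yes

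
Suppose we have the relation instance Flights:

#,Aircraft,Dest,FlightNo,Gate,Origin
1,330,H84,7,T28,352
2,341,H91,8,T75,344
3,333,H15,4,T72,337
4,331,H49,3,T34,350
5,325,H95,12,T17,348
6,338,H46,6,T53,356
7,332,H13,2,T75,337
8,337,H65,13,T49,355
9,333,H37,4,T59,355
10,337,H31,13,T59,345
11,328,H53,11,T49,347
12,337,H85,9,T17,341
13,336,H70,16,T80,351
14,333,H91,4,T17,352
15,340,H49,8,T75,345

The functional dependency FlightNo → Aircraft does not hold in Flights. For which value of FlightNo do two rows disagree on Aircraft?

8

FlightNo=7: row 1 → Aircraft = 330 ✓
FlightNo=8: rows 2, 15 → Aircraft takes values {341, 340} — violation
FlightNo=4: rows 3, 9, 14 → Aircraft = 333, 333, 333 ✓
FlightNo=3: row 4 → Aircraft = 331 ✓
FlightNo=12: row 5 → Aircraft = 325 ✓
FlightNo=6: row 6 → Aircraft = 338 ✓
FlightNo=2: row 7 → Aircraft = 332 ✓
FlightNo=13: rows 8, 10 → Aircraft = 337, 337 ✓
FlightNo=11: row 11 → Aircraft = 328 ✓
FlightNo=9: row 12 → Aircraft = 337 ✓
FlightNo=16: row 13 → Aircraft = 336 ✓
The only FlightNo value with inconsistent Aircraft is FlightNo=8.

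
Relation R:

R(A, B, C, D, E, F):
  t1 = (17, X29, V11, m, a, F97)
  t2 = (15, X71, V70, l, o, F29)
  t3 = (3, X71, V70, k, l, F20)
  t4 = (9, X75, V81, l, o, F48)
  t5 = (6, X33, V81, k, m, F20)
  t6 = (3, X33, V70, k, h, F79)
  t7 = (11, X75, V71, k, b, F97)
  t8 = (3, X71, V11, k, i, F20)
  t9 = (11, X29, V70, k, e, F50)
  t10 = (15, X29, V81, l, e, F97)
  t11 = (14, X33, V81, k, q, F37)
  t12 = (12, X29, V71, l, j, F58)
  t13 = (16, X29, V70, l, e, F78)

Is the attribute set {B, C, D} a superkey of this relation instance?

Rows 5 and 11 have the same {B, C, D} value (B=X33, C=V81, D=k) but are distinct tuples, so {B, C, D} does not determine every attribute — not a superkey.

No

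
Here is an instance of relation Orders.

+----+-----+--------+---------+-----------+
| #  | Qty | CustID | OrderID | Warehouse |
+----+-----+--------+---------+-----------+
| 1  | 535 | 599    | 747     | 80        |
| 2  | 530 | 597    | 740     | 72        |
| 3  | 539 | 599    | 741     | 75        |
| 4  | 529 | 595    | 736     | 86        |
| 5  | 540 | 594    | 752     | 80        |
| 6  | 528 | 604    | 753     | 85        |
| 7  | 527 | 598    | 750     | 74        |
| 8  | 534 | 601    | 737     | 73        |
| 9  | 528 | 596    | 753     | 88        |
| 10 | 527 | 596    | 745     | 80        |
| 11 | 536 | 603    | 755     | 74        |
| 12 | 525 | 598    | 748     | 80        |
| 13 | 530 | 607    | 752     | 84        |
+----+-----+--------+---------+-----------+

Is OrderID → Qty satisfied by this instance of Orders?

OrderID=747: row 1 → Qty = 535 ✓
OrderID=740: row 2 → Qty = 530 ✓
OrderID=741: row 3 → Qty = 539 ✓
OrderID=736: row 4 → Qty = 529 ✓
OrderID=752: rows 5, 13 → Qty takes values {540, 530} — violation
OrderID=753: rows 6, 9 → Qty = 528, 528 ✓
OrderID=750: row 7 → Qty = 527 ✓
OrderID=737: row 8 → Qty = 534 ✓
OrderID=745: row 10 → Qty = 527 ✓
OrderID=755: row 11 → Qty = 536 ✓
OrderID=748: row 12 → Qty = 525 ✓
Two rows agree on OrderID but differ on Qty, so OrderID → Qty does not hold.

No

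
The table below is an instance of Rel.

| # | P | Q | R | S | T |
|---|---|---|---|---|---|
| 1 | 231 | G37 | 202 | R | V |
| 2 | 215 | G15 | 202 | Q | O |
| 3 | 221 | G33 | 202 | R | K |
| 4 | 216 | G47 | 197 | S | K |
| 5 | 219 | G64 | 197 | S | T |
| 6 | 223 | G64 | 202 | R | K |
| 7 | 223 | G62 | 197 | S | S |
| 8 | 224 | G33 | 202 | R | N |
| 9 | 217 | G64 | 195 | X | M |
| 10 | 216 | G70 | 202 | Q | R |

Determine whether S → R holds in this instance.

S=R: rows 1, 3, 6, 8 → R = 202, 202, 202, 202 ✓
S=Q: rows 2, 10 → R = 202, 202 ✓
S=S: rows 4, 5, 7 → R = 197, 197, 197 ✓
S=X: row 9 → R = 195 ✓
Every S value is associated with a single R value, so S → R holds.

Yes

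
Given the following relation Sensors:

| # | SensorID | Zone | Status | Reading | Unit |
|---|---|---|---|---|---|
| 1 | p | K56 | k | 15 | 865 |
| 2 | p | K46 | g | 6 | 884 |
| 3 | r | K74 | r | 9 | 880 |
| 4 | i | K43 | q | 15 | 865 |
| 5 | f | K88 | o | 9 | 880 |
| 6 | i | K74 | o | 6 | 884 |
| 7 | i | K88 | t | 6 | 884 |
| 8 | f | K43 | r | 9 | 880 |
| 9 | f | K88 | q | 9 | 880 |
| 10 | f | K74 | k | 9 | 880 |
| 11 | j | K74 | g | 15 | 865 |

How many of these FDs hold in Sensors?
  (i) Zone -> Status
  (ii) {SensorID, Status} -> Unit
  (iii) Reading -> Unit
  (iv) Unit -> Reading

(i) Zone -> Status: Zone=K74: rows 3, 6, 10, 11 → Status takes values {r, o, k, g} — violation; Zone=K43: rows 4, 8 → Status takes values {q, r} — violation; Zone=K88: rows 5, 7, 9 → Status takes values {o, t, q} — violation — fails.
(ii) {SensorID, Status} -> Unit: every LHS value maps to a single RHS value — holds.
(iii) Reading -> Unit: every LHS value maps to a single RHS value — holds.
(iv) Unit -> Reading: every LHS value maps to a single RHS value — holds.
3 of the 4 dependencies hold.

3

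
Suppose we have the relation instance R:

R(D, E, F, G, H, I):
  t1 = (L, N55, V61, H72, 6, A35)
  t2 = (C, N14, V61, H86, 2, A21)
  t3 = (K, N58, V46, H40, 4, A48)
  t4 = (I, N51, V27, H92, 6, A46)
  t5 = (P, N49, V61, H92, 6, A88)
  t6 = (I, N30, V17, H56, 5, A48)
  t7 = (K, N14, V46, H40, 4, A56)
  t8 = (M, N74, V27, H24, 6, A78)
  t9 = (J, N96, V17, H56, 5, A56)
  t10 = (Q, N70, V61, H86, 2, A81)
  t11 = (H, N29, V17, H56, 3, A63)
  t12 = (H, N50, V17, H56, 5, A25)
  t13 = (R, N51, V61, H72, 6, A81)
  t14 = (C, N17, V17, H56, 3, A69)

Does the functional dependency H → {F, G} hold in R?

No

H=6: rows 1, 4, 5, 8, 13 → {F,G} takes values {(V61, H72), (V27, H92), (V61, H92), (V27, H24)} — violation
H=2: rows 2, 10 → {F,G} = (V61, H86), (V61, H86) ✓
H=4: rows 3, 7 → {F,G} = (V46, H40), (V46, H40) ✓
H=5: rows 6, 9, 12 → {F,G} = (V17, H56), (V17, H56), (V17, H56) ✓
H=3: rows 11, 14 → {F,G} = (V17, H56), (V17, H56) ✓
Two rows agree on H but differ on {F, G}, so H → {F, G} does not hold.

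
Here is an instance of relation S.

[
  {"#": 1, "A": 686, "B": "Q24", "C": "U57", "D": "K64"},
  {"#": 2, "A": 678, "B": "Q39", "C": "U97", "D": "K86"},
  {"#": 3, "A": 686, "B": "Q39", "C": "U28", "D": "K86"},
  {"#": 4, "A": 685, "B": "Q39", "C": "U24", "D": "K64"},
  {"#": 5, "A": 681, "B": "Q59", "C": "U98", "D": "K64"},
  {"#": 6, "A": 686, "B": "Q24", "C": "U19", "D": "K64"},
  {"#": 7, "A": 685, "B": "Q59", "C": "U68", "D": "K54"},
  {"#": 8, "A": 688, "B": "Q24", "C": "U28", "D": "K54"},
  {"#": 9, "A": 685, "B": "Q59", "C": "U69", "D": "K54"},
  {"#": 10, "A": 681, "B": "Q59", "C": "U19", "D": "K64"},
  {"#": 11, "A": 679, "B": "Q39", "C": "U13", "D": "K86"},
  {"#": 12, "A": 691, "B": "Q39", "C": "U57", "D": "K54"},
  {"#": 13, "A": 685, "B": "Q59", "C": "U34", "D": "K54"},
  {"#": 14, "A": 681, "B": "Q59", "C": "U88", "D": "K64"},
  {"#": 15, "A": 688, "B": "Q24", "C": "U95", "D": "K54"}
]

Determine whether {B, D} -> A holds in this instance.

No

(B=Q24, D=K64): rows 1, 6 → A = 686, 686 ✓
(B=Q39, D=K86): rows 2, 3, 11 → A takes values {678, 686, 679} — violation
(B=Q39, D=K64): row 4 → A = 685 ✓
(B=Q59, D=K64): rows 5, 10, 14 → A = 681, 681, 681 ✓
(B=Q59, D=K54): rows 7, 9, 13 → A = 685, 685, 685 ✓
(B=Q24, D=K54): rows 8, 15 → A = 688, 688 ✓
(B=Q39, D=K54): row 12 → A = 691 ✓
Two rows agree on {B, D} but differ on A, so {B, D} -> A does not hold.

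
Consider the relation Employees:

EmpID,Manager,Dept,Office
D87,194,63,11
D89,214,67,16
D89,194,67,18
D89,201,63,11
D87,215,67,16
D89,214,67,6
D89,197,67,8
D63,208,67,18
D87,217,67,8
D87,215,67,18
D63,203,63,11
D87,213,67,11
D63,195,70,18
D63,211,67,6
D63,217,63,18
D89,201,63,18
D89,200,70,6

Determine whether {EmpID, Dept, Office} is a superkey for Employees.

Yes

All 17 rows have distinct {EmpID, Dept, Office} values, so {EmpID, Dept, Office} → (all attributes) holds and {EmpID, Dept, Office} is a superkey.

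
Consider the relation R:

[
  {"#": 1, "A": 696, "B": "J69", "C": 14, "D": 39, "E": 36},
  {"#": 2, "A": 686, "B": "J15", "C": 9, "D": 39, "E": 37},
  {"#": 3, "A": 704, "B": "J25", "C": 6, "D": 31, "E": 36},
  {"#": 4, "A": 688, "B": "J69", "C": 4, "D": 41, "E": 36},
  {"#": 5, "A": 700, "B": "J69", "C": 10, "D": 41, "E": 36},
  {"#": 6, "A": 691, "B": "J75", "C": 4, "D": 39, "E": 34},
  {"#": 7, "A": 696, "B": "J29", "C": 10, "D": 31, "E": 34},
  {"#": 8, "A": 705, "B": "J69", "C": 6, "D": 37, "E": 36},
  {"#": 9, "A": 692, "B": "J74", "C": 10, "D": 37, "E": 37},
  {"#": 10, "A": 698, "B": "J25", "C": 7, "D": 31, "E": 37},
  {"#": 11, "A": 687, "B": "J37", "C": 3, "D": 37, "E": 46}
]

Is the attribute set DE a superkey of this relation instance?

No

Rows 4 and 5 have the same DE value (D=41, E=36) but are distinct tuples, so DE does not determine every attribute — not a superkey.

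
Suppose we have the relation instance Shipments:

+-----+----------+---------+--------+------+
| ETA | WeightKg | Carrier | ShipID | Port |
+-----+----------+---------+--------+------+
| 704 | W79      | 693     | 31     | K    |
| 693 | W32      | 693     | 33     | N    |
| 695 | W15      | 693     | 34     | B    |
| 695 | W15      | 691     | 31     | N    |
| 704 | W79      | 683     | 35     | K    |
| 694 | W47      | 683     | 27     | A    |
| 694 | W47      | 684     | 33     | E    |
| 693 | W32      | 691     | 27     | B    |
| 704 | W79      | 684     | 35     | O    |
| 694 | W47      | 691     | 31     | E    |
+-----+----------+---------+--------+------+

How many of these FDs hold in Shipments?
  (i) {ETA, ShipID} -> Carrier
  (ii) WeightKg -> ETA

1

(i) {ETA, ShipID} -> Carrier: (ETA=704, ShipID=35): 2 rows → Carrier takes values {683, 684} — violation — fails.
(ii) WeightKg -> ETA: every LHS value maps to a single RHS value — holds.
1 of the 2 dependencies holds.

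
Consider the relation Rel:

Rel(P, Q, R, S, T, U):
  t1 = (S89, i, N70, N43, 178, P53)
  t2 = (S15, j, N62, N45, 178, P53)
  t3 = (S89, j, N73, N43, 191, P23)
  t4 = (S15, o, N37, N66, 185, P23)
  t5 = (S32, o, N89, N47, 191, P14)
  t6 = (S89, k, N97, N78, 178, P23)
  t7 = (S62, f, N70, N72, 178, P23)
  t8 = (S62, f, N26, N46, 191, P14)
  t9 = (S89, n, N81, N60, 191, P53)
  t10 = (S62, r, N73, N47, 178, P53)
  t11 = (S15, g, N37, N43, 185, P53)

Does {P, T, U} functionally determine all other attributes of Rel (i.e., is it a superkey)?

Yes

All 11 rows have distinct {P, T, U} values, so {P, T, U} → (all attributes) holds and {P, T, U} is a superkey.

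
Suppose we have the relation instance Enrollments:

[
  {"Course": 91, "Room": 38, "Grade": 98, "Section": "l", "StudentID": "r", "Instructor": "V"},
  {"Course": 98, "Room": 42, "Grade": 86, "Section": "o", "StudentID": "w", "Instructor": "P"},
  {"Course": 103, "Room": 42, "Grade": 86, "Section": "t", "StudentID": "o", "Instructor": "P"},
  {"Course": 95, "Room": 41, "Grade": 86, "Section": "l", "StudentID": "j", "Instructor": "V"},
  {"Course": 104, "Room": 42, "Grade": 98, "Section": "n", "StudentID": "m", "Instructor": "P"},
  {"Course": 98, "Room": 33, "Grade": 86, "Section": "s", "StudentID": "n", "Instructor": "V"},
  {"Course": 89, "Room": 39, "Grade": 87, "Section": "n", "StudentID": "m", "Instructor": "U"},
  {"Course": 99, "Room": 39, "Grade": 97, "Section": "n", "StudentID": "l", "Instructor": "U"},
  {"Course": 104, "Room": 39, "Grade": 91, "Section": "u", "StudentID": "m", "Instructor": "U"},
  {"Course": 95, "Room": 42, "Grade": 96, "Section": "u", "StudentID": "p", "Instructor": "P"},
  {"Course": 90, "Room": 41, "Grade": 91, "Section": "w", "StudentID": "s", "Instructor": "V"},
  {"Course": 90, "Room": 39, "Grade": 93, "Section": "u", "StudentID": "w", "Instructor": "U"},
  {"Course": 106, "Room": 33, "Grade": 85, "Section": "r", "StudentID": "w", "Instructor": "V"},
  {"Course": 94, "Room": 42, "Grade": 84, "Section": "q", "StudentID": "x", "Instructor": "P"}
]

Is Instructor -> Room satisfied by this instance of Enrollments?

No

Instructor=V: 5 rows → Room takes values {38, 41, 33} — violation
Instructor=P: 5 rows → Room = 42, 42, 42, 42, 42 ✓
Instructor=U: 4 rows → Room = 39, 39, 39, 39 ✓
Two rows agree on Instructor but differ on Room, so Instructor -> Room does not hold.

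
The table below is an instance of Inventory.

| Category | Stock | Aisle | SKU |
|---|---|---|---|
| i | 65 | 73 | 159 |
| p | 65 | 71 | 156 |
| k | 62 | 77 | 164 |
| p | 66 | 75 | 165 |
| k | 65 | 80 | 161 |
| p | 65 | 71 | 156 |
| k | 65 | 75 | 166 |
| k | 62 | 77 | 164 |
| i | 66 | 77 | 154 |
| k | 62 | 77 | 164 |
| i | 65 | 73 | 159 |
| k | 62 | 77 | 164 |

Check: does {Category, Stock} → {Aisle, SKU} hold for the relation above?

(Category=i, Stock=65): 2 rows → {Aisle,SKU} = (73, 159), (73, 159) ✓
(Category=p, Stock=65): 2 rows → {Aisle,SKU} = (71, 156), (71, 156) ✓
(Category=k, Stock=62): 4 rows → {Aisle,SKU} = (77, 164), (77, 164), (77, 164), (77, 164) ✓
(Category=p, Stock=66): 1 row → {Aisle,SKU} = (75, 165) ✓
(Category=k, Stock=65): 2 rows → {Aisle,SKU} takes values {(80, 161), (75, 166)} — violation
(Category=i, Stock=66): 1 row → {Aisle,SKU} = (77, 154) ✓
Two rows agree on {Category, Stock} but differ on {Aisle, SKU}, so {Category, Stock} → {Aisle, SKU} does not hold.

No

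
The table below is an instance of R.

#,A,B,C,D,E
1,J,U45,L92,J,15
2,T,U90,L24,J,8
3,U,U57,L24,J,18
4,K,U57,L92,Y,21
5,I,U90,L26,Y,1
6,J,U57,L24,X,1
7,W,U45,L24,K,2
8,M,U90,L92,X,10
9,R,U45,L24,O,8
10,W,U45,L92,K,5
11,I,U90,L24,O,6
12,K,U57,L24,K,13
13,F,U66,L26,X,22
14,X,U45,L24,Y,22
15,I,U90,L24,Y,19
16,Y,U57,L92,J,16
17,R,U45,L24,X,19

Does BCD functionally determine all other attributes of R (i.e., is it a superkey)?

All 17 rows have distinct BCD values, so BCD → (all attributes) holds and BCD is a superkey.

Yes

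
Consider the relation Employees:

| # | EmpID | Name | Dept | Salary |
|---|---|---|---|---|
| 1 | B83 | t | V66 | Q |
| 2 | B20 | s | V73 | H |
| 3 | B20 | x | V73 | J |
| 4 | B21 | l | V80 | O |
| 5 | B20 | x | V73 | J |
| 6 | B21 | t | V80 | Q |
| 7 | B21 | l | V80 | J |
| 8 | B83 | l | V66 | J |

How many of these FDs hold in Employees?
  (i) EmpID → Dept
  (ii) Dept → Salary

1

(i) EmpID → Dept: every LHS value maps to a single RHS value — holds.
(ii) Dept → Salary: Dept=V66: rows 1, 8 → Salary takes values {Q, J} — violation; Dept=V73: rows 2, 3, 5 → Salary takes values {H, J} — violation; Dept=V80: rows 4, 6, 7 → Salary takes values {O, Q, J} — violation — fails.
1 of the 2 dependencies holds.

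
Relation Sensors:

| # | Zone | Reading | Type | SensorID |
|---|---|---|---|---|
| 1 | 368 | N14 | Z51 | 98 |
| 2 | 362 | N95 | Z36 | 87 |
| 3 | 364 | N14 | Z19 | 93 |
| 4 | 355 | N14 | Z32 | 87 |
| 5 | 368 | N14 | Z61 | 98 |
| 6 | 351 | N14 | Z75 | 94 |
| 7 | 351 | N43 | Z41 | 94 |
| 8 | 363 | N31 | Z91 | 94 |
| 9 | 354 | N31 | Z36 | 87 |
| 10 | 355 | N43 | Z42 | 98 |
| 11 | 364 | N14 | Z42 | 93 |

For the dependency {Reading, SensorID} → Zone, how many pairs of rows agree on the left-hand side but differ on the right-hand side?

(Reading=N14, SensorID=98): all 2 rows agree on Zone — 0 pairs.
(Reading=N14, SensorID=93): all 2 rows agree on Zone — 0 pairs.

0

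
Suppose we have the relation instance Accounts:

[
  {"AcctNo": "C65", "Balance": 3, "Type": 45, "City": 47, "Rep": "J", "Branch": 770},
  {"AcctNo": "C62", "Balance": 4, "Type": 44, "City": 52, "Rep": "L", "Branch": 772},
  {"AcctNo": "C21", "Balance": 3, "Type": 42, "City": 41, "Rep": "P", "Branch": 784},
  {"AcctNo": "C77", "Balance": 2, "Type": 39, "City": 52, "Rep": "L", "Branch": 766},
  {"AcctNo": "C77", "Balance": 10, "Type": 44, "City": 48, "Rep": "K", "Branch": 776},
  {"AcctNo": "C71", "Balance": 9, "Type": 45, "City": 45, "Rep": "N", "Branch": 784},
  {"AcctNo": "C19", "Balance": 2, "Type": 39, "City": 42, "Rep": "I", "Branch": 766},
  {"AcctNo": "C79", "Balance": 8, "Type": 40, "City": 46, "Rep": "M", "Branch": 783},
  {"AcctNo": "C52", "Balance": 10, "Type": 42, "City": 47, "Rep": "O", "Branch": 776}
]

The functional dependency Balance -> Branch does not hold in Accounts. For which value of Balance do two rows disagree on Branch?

3

Balance=3: 2 rows → Branch takes values {770, 784} — violation
Balance=4: 1 row → Branch = 772 ✓
Balance=2: 2 rows → Branch = 766, 766 ✓
Balance=10: 2 rows → Branch = 776, 776 ✓
Balance=9: 1 row → Branch = 784 ✓
Balance=8: 1 row → Branch = 783 ✓
The only Balance value with inconsistent Branch is Balance=3.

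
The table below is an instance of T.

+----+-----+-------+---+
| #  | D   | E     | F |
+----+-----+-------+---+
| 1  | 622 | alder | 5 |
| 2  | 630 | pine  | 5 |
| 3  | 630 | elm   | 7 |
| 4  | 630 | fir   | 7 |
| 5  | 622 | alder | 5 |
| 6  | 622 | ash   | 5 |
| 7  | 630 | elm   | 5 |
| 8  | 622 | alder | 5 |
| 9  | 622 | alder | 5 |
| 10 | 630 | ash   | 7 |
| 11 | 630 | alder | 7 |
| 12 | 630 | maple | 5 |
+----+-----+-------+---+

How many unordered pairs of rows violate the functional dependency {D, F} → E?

13

(D=622, F=5): violating pairs (1,6), (5,6), (6,8), (6,9) — 4 pairs.
(D=630, F=5): violating pairs (2,7), (2,12), (7,12) — 3 pairs.
(D=630, F=7): violating pairs (3,4), (3,10), (3,11), (4,10), (4,11), (10,11) — 6 pairs.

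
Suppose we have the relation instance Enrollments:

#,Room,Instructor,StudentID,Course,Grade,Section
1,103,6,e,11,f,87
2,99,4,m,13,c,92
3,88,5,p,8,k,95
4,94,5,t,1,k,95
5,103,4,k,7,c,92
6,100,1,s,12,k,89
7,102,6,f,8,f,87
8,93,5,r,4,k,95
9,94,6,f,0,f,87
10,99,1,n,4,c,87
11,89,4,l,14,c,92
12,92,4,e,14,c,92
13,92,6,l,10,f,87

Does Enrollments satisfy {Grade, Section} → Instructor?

(Grade=f, Section=87): rows 1, 7, 9, 13 → Instructor = 6, 6, 6, 6 ✓
(Grade=c, Section=92): rows 2, 5, 11, 12 → Instructor = 4, 4, 4, 4 ✓
(Grade=k, Section=95): rows 3, 4, 8 → Instructor = 5, 5, 5 ✓
(Grade=k, Section=89): row 6 → Instructor = 1 ✓
(Grade=c, Section=87): row 10 → Instructor = 1 ✓
Every {Grade, Section} value is associated with a single Instructor value, so {Grade, Section} → Instructor holds.

Yes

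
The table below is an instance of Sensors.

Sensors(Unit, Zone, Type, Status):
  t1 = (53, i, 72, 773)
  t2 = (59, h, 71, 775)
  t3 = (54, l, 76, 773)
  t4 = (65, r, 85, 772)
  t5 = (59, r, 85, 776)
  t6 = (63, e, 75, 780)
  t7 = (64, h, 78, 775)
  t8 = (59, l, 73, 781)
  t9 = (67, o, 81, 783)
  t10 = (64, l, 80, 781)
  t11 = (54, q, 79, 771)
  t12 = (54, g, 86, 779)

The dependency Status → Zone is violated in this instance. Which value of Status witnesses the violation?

Status=773: rows 1, 3 → Zone takes values {i, l} — violation
Status=775: rows 2, 7 → Zone = h, h ✓
Status=772: row 4 → Zone = r ✓
Status=776: row 5 → Zone = r ✓
Status=780: row 6 → Zone = e ✓
Status=781: rows 8, 10 → Zone = l, l ✓
Status=783: row 9 → Zone = o ✓
Status=771: row 11 → Zone = q ✓
Status=779: row 12 → Zone = g ✓
The only Status value with inconsistent Zone is Status=773.

773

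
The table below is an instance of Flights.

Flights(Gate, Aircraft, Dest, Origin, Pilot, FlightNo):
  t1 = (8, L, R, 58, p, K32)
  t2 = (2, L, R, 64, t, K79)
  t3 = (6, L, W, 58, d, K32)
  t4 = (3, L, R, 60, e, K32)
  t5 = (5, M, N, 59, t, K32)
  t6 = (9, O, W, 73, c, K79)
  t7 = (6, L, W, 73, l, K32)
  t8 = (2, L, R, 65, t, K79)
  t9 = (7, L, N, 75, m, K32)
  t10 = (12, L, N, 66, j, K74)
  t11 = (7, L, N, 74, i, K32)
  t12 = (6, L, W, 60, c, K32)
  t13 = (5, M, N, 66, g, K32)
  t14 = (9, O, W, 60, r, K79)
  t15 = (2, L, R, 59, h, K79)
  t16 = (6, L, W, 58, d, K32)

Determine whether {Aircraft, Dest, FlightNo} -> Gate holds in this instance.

No

(Aircraft=L, Dest=R, FlightNo=K32): rows 1, 4 → Gate takes values {8, 3} — violation
(Aircraft=L, Dest=R, FlightNo=K79): rows 2, 8, 15 → Gate = 2, 2, 2 ✓
(Aircraft=L, Dest=W, FlightNo=K32): rows 3, 7, 12, 16 → Gate = 6, 6, 6, 6 ✓
(Aircraft=M, Dest=N, FlightNo=K32): rows 5, 13 → Gate = 5, 5 ✓
(Aircraft=O, Dest=W, FlightNo=K79): rows 6, 14 → Gate = 9, 9 ✓
(Aircraft=L, Dest=N, FlightNo=K32): rows 9, 11 → Gate = 7, 7 ✓
(Aircraft=L, Dest=N, FlightNo=K74): row 10 → Gate = 12 ✓
Two rows agree on {Aircraft, Dest, FlightNo} but differ on Gate, so {Aircraft, Dest, FlightNo} -> Gate does not hold.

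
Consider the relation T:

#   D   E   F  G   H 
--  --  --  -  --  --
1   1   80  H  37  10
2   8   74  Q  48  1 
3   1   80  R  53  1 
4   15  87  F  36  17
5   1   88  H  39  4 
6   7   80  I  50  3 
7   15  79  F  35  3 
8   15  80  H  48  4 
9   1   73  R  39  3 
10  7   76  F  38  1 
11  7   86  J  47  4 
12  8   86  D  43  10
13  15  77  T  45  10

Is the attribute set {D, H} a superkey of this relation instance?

Yes

All 13 rows have distinct {D, H} values, so {D, H} → (all attributes) holds and {D, H} is a superkey.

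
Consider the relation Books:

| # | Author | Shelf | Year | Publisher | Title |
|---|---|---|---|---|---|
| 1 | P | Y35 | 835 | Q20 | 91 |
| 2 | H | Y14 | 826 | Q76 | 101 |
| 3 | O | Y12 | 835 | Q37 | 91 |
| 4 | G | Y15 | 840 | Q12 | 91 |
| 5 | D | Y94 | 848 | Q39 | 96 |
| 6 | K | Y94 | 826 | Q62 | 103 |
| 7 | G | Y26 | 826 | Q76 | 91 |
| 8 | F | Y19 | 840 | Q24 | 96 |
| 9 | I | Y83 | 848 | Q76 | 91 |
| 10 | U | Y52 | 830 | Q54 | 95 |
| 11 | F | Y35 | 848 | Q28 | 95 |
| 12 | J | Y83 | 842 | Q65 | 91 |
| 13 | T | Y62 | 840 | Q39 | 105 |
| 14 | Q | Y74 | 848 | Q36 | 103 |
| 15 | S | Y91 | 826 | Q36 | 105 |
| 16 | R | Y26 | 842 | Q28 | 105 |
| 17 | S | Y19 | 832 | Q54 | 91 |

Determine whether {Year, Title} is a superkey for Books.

Rows 1 and 3 have the same {Year, Title} value (Year=835, Title=91) but are distinct tuples, so {Year, Title} does not determine every attribute — not a superkey.

No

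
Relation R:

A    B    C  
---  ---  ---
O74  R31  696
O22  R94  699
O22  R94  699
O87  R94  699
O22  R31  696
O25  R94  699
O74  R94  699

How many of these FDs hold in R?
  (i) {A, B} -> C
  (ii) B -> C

2

(i) {A, B} -> C: every LHS value maps to a single RHS value — holds.
(ii) B -> C: every LHS value maps to a single RHS value — holds.
2 of the 2 dependencies hold.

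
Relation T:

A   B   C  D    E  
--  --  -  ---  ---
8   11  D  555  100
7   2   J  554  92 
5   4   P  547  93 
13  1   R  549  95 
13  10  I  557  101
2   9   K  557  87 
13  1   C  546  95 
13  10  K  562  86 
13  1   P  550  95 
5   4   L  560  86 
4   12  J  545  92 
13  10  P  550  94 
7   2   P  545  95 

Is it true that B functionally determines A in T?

Yes

B=11: 1 row → A = 8 ✓
B=2: 2 rows → A = 7, 7 ✓
B=4: 2 rows → A = 5, 5 ✓
B=1: 3 rows → A = 13, 13, 13 ✓
B=10: 3 rows → A = 13, 13, 13 ✓
B=9: 1 row → A = 2 ✓
B=12: 1 row → A = 4 ✓
Every B value is associated with a single A value, so B -> A holds.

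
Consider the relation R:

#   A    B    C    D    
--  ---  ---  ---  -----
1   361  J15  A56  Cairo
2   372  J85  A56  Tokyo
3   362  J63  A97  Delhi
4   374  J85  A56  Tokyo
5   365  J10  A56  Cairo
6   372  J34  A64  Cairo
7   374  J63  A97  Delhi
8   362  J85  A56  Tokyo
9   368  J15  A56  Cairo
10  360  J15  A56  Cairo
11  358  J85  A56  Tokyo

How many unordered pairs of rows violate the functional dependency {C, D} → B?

(C=A56, D=Cairo): violating pairs (1,5), (5,9), (5,10) — 3 pairs.
(C=A56, D=Tokyo): all 4 rows agree on B — 0 pairs.
(C=A97, D=Delhi): all 2 rows agree on B — 0 pairs.

3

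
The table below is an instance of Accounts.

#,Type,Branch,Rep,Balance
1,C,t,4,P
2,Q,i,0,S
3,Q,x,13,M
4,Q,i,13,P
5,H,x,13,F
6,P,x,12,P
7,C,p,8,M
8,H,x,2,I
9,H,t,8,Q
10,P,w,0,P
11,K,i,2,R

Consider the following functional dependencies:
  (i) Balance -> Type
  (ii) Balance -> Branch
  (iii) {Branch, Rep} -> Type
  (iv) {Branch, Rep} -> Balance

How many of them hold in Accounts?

(i) Balance -> Type: Balance=P: rows 1, 4, 6, 10 → Type takes values {C, Q, P} — violation; Balance=M: rows 3, 7 → Type takes values {Q, C} — violation — fails.
(ii) Balance -> Branch: Balance=P: rows 1, 4, 6, 10 → Branch takes values {t, i, x, w} — violation; Balance=M: rows 3, 7 → Branch takes values {x, p} — violation — fails.
(iii) {Branch, Rep} -> Type: (Branch=x, Rep=13): rows 3, 5 → Type takes values {Q, H} — violation — fails.
(iv) {Branch, Rep} -> Balance: (Branch=x, Rep=13): rows 3, 5 → Balance takes values {M, F} — violation — fails.
None of the 4 dependencies hold.

0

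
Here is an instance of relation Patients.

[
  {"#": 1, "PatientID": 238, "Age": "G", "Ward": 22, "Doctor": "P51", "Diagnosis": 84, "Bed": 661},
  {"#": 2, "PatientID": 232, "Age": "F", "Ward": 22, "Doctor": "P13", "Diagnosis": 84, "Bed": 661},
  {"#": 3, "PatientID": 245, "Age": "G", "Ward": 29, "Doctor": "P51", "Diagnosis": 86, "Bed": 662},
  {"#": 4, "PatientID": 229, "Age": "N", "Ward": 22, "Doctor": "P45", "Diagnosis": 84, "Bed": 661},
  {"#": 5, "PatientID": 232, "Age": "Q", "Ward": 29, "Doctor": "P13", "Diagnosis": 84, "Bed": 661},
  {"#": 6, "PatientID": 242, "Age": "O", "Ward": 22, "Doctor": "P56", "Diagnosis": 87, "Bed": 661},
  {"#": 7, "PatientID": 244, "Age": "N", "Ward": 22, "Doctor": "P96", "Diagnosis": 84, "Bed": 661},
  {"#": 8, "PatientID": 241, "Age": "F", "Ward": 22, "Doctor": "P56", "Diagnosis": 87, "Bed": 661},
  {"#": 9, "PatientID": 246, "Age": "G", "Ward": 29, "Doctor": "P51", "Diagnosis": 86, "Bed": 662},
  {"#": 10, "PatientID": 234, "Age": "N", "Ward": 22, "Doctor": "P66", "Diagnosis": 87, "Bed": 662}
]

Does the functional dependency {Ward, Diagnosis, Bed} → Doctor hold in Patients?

No

(Ward=22, Diagnosis=84, Bed=661): rows 1, 2, 4, 7 → Doctor takes values {P51, P13, P45, P96} — violation
(Ward=29, Diagnosis=86, Bed=662): rows 3, 9 → Doctor = P51, P51 ✓
(Ward=29, Diagnosis=84, Bed=661): row 5 → Doctor = P13 ✓
(Ward=22, Diagnosis=87, Bed=661): rows 6, 8 → Doctor = P56, P56 ✓
(Ward=22, Diagnosis=87, Bed=662): row 10 → Doctor = P66 ✓
Two rows agree on {Ward, Diagnosis, Bed} but differ on Doctor, so {Ward, Diagnosis, Bed} → Doctor does not hold.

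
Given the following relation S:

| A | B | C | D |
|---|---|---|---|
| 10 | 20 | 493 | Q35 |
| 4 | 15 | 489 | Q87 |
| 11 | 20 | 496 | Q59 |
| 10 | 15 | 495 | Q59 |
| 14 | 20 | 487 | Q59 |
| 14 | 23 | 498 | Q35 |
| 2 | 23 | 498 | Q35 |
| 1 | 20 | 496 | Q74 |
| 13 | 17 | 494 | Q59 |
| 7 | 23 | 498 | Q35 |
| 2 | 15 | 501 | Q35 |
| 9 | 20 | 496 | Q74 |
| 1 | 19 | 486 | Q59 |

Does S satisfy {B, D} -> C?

(B=20, D=Q35): 1 row → C = 493 ✓
(B=15, D=Q87): 1 row → C = 489 ✓
(B=20, D=Q59): 2 rows → C takes values {496, 487} — violation
(B=15, D=Q59): 1 row → C = 495 ✓
(B=23, D=Q35): 3 rows → C = 498, 498, 498 ✓
(B=20, D=Q74): 2 rows → C = 496, 496 ✓
(B=17, D=Q59): 1 row → C = 494 ✓
(B=15, D=Q35): 1 row → C = 501 ✓
(B=19, D=Q59): 1 row → C = 486 ✓
Two rows agree on {B, D} but differ on C, so {B, D} -> C does not hold.

No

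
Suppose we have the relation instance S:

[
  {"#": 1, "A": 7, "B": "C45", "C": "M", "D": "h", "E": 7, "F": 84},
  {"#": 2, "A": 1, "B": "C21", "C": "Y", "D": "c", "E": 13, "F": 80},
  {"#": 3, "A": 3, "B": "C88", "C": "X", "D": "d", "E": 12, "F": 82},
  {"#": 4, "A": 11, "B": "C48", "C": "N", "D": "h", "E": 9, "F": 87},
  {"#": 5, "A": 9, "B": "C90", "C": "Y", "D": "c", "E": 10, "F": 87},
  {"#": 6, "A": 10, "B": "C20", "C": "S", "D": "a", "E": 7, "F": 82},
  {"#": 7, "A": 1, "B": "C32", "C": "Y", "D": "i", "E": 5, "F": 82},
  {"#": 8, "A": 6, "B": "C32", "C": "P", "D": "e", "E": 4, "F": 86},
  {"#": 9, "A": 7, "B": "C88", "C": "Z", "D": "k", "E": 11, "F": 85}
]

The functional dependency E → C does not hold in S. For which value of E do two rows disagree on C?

7

E=7: rows 1, 6 → C takes values {M, S} — violation
E=13: row 2 → C = Y ✓
E=12: row 3 → C = X ✓
E=9: row 4 → C = N ✓
E=10: row 5 → C = Y ✓
E=5: row 7 → C = Y ✓
E=4: row 8 → C = P ✓
E=11: row 9 → C = Z ✓
The only E value with inconsistent C is E=7.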